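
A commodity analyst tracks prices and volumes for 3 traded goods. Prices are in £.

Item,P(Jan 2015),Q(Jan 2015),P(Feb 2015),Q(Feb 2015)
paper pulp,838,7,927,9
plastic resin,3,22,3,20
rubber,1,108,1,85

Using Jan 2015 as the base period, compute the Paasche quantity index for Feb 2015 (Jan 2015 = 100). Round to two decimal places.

Paasche quantity index uses current-period prices as weights.
ΣP(Feb 2015)·Q(Feb 2015) = 927×9 + 3×20 + 1×85 = 8343 + 60 + 85 = 8488
ΣP(Feb 2015)·Q(Jan 2015) = 927×7 + 3×22 + 1×108 = 6489 + 66 + 108 = 6663
Index = 8488 / 6663 × 100 = 127.3901

127.39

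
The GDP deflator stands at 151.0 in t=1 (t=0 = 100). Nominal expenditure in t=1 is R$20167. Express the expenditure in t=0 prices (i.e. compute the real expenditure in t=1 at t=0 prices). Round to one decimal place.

13355.6

Real = Nominal ÷ (Index/100) = 20167 ÷ (151.0/100)
     = 20167 ÷ 1.510 = 13355.6291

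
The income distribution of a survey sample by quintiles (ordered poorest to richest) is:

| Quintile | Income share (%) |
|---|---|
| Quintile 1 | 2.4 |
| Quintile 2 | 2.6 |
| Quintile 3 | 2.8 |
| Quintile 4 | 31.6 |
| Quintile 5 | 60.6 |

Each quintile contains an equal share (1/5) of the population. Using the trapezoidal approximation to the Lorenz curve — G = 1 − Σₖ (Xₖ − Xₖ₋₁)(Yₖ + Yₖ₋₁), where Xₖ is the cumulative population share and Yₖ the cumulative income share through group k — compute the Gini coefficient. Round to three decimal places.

Cumulative income shares Yₖ: 0.0240, 0.0500, 0.0780, 0.3940, 1.0000
Σ (Xₖ−Xₖ₋₁)(Yₖ+Yₖ₋₁) = (1/5)(0.0240+0.0000) + (1/5)(0.0500+0.0240) + (1/5)(0.0780+0.0500) + (1/5)(0.3940+0.0780) + (1/5)(1.0000+0.3940)
  = 0.0048 + 0.0148 + 0.0256 + 0.0944 + 0.2788 = 0.4184
G = 1 − 0.4184 = 0.5816

0.582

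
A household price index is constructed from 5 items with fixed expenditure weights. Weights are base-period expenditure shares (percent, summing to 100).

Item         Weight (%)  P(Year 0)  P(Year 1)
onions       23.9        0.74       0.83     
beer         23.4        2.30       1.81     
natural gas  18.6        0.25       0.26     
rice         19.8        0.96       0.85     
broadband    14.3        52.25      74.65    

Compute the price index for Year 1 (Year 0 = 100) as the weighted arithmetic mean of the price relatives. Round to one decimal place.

102.5

onions: 23.9 × (0.83/0.74) = 23.9 × 1.121622 = 26.8068
beer: 23.4 × (1.81/2.30) = 23.4 × 0.786957 = 18.4148
natural gas: 18.6 × (0.26/0.25) = 18.6 × 1.040000 = 19.3440
rice: 19.8 × (0.85/0.96) = 19.8 × 0.885417 = 17.5312
broadband: 14.3 × (74.65/52.25) = 14.3 × 1.428708 = 20.4305
Index = Σ wᵢ·(p₁ᵢ/p₀ᵢ) = 26.8068 + 18.4148 + 19.3440 + 17.5312 + 20.4305 = 102.5273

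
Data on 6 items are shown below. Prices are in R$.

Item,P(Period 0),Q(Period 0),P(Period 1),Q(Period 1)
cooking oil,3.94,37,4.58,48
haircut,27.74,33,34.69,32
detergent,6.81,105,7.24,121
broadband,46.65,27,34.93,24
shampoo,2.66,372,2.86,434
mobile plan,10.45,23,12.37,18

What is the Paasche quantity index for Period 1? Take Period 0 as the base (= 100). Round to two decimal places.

103.26

Paasche quantity index uses current-period prices as weights.
ΣP(Period 1)·Q(Period 1) = 4.58×48 + 34.69×32 + 7.24×121 + 34.93×24 + 2.86×434 + 12.37×18 = 219.84 + 1110.08 + 876.04 + 838.32 + 1241.24 + 222.66 = 4508.18
ΣP(Period 1)·Q(Period 0) = 4.58×37 + 34.69×33 + 7.24×105 + 34.93×27 + 2.86×372 + 12.37×23 = 169.46 + 1144.77 + 760.2 + 943.11 + 1063.92 + 284.51 = 4365.97
Index = 4508.18 / 4365.97 × 100 = 103.2572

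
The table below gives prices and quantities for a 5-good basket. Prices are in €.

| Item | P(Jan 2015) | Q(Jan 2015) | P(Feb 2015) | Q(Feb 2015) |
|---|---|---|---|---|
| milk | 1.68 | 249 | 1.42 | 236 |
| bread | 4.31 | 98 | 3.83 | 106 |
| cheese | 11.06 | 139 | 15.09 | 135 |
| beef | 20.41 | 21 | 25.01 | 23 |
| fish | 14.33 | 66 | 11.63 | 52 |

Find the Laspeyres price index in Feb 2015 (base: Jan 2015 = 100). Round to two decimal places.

109.77

Laspeyres price index uses base-period quantities as weights.
ΣP(Feb 2015)·Q(Jan 2015) = 1.42×249 + 3.83×98 + 15.09×139 + 25.01×21 + 11.63×66 = 353.58 + 375.34 + 2097.51 + 525.21 + 767.58 = 4119.22
ΣP(Jan 2015)·Q(Jan 2015) = 1.68×249 + 4.31×98 + 11.06×139 + 20.41×21 + 14.33×66 = 418.32 + 422.38 + 1537.34 + 428.61 + 945.78 = 3752.43
Index = 4119.22 / 3752.43 × 100 = 109.7747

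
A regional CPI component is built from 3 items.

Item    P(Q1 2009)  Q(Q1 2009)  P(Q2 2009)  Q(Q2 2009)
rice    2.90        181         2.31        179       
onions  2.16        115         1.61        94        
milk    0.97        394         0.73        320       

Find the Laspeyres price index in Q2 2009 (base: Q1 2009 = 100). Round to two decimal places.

77.10

Laspeyres price index uses base-period quantities as weights.
ΣP(Q2 2009)·Q(Q1 2009) = 2.31×181 + 1.61×115 + 0.73×394 = 418.11 + 185.15 + 287.62 = 890.88
ΣP(Q1 2009)·Q(Q1 2009) = 2.90×181 + 2.16×115 + 0.97×394 = 524.9 + 248.4 + 382.18 = 1155.48
Index = 890.88 / 1155.48 × 100 = 77.1004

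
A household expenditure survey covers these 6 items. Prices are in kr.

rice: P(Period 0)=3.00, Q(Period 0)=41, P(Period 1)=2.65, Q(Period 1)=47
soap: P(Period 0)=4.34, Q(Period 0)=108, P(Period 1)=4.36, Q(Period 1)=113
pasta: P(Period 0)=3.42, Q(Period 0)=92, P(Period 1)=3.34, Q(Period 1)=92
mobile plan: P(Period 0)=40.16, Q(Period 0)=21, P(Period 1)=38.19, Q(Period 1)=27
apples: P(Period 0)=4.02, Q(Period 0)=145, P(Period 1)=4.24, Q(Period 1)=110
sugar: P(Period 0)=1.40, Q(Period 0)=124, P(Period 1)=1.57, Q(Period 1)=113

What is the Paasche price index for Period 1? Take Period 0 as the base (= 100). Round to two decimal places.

Paasche price index uses current-period quantities as weights.
ΣP(Period 1)·Q(Period 1) = 2.65×47 + 4.36×113 + 3.34×92 + 38.19×27 + 4.24×110 + 1.57×113 = 124.55 + 492.68 + 307.28 + 1031.13 + 466.4 + 177.41 = 2599.45
ΣP(Period 0)·Q(Period 1) = 3.00×47 + 4.34×113 + 3.42×92 + 40.16×27 + 4.02×110 + 1.40×113 = 141 + 490.42 + 314.64 + 1084.32 + 442.2 + 158.2 = 2630.78
Index = 2599.45 / 2630.78 × 100 = 98.8091

98.81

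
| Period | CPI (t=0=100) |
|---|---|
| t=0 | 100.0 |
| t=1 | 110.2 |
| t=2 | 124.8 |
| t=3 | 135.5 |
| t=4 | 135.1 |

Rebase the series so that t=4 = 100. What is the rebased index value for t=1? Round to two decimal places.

Rebased(t=1) = 110.2 / 135.1 × 100 = 81.5692

81.57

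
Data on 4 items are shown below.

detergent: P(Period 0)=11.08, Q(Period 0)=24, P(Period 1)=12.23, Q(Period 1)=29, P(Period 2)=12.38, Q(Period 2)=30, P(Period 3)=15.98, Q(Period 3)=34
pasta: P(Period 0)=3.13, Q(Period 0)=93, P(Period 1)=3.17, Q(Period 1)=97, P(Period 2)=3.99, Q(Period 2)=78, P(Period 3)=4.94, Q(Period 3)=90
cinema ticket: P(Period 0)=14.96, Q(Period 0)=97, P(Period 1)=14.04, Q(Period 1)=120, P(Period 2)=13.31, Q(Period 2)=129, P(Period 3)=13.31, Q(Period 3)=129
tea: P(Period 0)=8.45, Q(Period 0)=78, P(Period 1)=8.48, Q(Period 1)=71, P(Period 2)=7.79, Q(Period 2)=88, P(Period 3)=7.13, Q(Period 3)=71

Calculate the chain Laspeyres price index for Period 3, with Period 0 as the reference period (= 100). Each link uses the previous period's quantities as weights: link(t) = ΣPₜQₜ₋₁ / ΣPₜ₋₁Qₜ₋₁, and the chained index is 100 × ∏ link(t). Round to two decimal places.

100.03

Link Period 0→Period 1:
ΣP(Period 1)Q(Period 0) = 12.23×24 + 3.17×93 + 14.04×97 + 8.48×78 = 293.52 + 294.81 + 1361.88 + 661.44 = 2611.65
ΣP(Period 0)Q(Period 0) = 11.08×24 + 3.13×93 + 14.96×97 + 8.45×78 = 265.92 + 291.09 + 1451.12 + 659.1 = 2667.23
link = 2611.65/2667.23 = 0.979162
Link Period 1→Period 2:
ΣP(Period 2)Q(Period 1) = 12.38×29 + 3.99×97 + 13.31×120 + 7.79×71 = 359.02 + 387.03 + 1597.2 + 553.09 = 2896.34
ΣP(Period 1)Q(Period 1) = 12.23×29 + 3.17×97 + 14.04×120 + 8.48×71 = 354.67 + 307.49 + 1684.8 + 602.08 = 2949.04
link = 2896.34/2949.04 = 0.982130
Link Period 2→Period 3:
ΣP(Period 3)Q(Period 2) = 15.98×30 + 4.94×78 + 13.31×129 + 7.13×88 = 479.4 + 385.32 + 1716.99 + 627.44 = 3209.15
ΣP(Period 2)Q(Period 2) = 12.38×30 + 3.99×78 + 13.31×129 + 7.79×88 = 371.4 + 311.22 + 1716.99 + 685.52 = 3085.13
link = 3209.15/3085.13 = 1.040199
Chained index = 100 × 0.979162 × 0.982130 × 1.040199 = 100.0322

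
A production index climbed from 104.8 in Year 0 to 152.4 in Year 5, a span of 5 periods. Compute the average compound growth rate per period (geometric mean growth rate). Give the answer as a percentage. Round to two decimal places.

7.78%

Growth factor = (152.4/104.8)^(1/5) = (1.454198)^(1/5) = 1.077767
Growth rate = 1.077767 − 1 = 0.077767 = 7.7767%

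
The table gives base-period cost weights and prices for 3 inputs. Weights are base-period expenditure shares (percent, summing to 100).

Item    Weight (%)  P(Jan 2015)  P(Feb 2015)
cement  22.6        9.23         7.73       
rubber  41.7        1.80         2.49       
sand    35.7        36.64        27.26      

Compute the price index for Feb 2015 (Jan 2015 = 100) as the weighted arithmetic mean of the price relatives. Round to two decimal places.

103.17

cement: 22.6 × (7.73/9.23) = 22.6 × 0.837486 = 18.9272
rubber: 41.7 × (2.49/1.80) = 41.7 × 1.383333 = 57.6850
sand: 35.7 × (27.26/36.64) = 35.7 × 0.743996 = 26.5606
Index = Σ wᵢ·(p₁ᵢ/p₀ᵢ) = 18.9272 + 57.6850 + 26.5606 = 103.1728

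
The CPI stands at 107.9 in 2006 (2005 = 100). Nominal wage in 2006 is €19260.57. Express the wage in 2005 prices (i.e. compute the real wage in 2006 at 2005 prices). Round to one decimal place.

17850.4

Real = Nominal ÷ (Index/100) = 19260.57 ÷ (107.9/100)
     = 19260.57 ÷ 1.079 = 17850.3892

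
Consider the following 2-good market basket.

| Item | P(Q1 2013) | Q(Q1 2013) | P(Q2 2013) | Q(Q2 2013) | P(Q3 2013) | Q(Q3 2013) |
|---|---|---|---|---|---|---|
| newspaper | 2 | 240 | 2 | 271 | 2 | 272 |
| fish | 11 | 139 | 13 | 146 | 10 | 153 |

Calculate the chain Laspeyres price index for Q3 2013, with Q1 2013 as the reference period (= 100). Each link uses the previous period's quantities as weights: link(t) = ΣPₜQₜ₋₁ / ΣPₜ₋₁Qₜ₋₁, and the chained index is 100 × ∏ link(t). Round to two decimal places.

Link Q1 2013→Q2 2013:
ΣP(Q2 2013)Q(Q1 2013) = 2×240 + 13×139 = 480 + 1807 = 2287
ΣP(Q1 2013)Q(Q1 2013) = 2×240 + 11×139 = 480 + 1529 = 2009
link = 2287/2009 = 1.138377
Link Q2 2013→Q3 2013:
ΣP(Q3 2013)Q(Q2 2013) = 2×271 + 10×146 = 542 + 1460 = 2002
ΣP(Q2 2013)Q(Q2 2013) = 2×271 + 13×146 = 542 + 1898 = 2440
link = 2002/2440 = 0.820492
Chained index = 100 × 1.138377 × 0.820492 = 93.4029

93.40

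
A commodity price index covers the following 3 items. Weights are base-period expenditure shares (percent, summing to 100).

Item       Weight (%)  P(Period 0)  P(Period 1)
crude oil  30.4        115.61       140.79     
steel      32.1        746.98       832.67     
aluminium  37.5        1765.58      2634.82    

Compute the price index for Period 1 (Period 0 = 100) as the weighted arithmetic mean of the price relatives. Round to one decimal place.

crude oil: 30.4 × (140.79/115.61) = 30.4 × 1.217801 = 37.0212
steel: 32.1 × (832.67/746.98) = 32.1 × 1.114715 = 35.7824
aluminium: 37.5 × (2634.82/1765.58) = 37.5 × 1.492325 = 55.9622
Index = Σ wᵢ·(p₁ᵢ/p₀ᵢ) = 37.0212 + 35.7824 + 55.9622 = 128.7657

128.8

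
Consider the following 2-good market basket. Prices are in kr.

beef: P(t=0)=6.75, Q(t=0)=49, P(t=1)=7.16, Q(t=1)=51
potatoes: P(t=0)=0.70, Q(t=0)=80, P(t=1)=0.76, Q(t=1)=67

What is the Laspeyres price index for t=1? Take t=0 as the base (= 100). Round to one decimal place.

Laspeyres price index uses base-period quantities as weights.
ΣP(t=1)·Q(t=0) = 7.16×49 + 0.76×80 = 350.84 + 60.8 = 411.64
ΣP(t=0)·Q(t=0) = 6.75×49 + 0.70×80 = 330.75 + 56 = 386.75
Index = 411.64 / 386.75 × 100 = 106.4357

106.4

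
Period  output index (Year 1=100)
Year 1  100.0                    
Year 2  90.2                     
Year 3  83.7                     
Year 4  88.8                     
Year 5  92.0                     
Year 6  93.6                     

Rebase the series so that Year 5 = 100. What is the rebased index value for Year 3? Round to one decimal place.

91.0

Rebased(Year 3) = 83.7 / 92.0 × 100 = 90.9783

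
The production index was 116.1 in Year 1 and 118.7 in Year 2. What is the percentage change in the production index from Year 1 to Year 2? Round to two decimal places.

2.24%

Change = (118.7 − 116.1) / 116.1 × 100
       = 2.6 / 116.1 × 100 = 2.2394%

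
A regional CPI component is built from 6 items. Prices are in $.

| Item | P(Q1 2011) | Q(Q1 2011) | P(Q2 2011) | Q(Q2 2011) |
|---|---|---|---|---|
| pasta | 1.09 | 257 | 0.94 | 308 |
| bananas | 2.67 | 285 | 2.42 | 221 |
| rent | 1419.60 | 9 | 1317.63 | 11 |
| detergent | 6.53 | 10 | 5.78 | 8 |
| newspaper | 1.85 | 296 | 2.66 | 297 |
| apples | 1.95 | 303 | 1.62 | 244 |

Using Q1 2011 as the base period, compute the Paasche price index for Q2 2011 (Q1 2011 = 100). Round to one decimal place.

Paasche price index uses current-period quantities as weights.
ΣP(Q2 2011)·Q(Q2 2011) = 0.94×308 + 2.42×221 + 1317.63×11 + 5.78×8 + 2.66×297 + 1.62×244 = 289.52 + 534.82 + 14493.93 + 46.24 + 790.02 + 395.28 = 16549.81
ΣP(Q1 2011)·Q(Q2 2011) = 1.09×308 + 2.67×221 + 1419.60×11 + 6.53×8 + 1.85×297 + 1.95×244 = 335.72 + 590.07 + 15615.6 + 52.24 + 549.45 + 475.8 = 17618.88
Index = 16549.81 / 17618.88 × 100 = 93.9322

93.9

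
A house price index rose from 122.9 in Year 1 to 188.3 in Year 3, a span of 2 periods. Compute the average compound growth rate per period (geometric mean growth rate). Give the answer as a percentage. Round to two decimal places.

Growth factor = (188.3/122.9)^(1/2) = (1.532140)^(1/2) = 1.237796
Growth rate = 1.237796 − 1 = 0.237796 = 23.7796%

23.78%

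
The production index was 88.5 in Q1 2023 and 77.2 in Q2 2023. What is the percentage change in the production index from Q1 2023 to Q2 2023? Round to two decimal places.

Change = (77.2 − 88.5) / 88.5 × 100
       = -11.3 / 88.5 × 100 = -12.7684%

-12.77%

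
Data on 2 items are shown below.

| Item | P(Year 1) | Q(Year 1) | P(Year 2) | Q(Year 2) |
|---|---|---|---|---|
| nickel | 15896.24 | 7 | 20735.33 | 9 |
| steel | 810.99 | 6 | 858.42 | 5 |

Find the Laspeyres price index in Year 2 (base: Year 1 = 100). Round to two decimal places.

129.41

Laspeyres price index uses base-period quantities as weights.
ΣP(Year 2)·Q(Year 1) = 20735.33×7 + 858.42×6 = 145147.31 + 5150.52 = 150297.83
ΣP(Year 1)·Q(Year 1) = 15896.24×7 + 810.99×6 = 111273.68 + 4865.94 = 116139.62
Index = 150297.83 / 116139.62 × 100 = 129.4113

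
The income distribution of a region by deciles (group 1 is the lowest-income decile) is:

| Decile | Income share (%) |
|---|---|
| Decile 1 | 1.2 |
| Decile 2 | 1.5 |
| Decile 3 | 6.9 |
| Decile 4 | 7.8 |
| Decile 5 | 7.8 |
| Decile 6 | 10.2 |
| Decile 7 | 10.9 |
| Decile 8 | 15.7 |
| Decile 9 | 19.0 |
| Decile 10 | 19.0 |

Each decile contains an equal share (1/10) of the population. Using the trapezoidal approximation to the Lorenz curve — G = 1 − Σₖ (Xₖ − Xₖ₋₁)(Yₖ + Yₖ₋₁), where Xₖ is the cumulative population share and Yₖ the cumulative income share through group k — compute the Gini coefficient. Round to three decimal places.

Cumulative income shares Yₖ: 0.0120, 0.0270, 0.0960, 0.1740, 0.2520, 0.3540, 0.4630, 0.6200, 0.8100, 1.0000
Σ (Xₖ−Xₖ₋₁)(Yₖ+Yₖ₋₁) = (1/10)(0.0120+0.0000) + (1/10)(0.0270+0.0120) + (1/10)(0.0960+0.0270) + (1/10)(0.1740+0.0960) + (1/10)(0.2520+0.1740) + (1/10)(0.3540+0.2520) + (1/10)(0.4630+0.3540) + (1/10)(0.6200+0.4630) + (1/10)(0.8100+0.6200) + (1/10)(1.0000+0.8100)
  = 0.0012 + 0.0039 + 0.0123 + 0.0270 + 0.0426 + 0.0606 + 0.0817 + 0.1083 + 0.1430 + 0.1810 = 0.6616
G = 1 − 0.6616 = 0.3384

0.338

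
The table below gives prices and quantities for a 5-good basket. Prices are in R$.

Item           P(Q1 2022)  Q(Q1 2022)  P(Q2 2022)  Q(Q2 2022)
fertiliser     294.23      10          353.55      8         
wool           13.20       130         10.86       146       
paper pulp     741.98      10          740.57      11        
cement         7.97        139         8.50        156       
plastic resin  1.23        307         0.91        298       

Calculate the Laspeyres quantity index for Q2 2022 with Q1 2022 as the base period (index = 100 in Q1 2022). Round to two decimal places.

Laspeyres quantity index uses base-period prices as weights.
ΣP(Q1 2022)·Q(Q2 2022) = 294.23×8 + 13.20×146 + 741.98×11 + 7.97×156 + 1.23×298 = 2353.84 + 1927.2 + 8161.78 + 1243.32 + 366.54 = 14052.68
ΣP(Q1 2022)·Q(Q1 2022) = 294.23×10 + 13.20×130 + 741.98×10 + 7.97×139 + 1.23×307 = 2942.3 + 1716 + 7419.8 + 1107.83 + 377.61 = 13563.54
Index = 14052.68 / 13563.54 × 100 = 103.6063

103.61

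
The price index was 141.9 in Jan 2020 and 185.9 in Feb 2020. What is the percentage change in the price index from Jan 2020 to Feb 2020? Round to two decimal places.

31.01%

Change = (185.9 − 141.9) / 141.9 × 100
       = 44.0 / 141.9 × 100 = 31.0078%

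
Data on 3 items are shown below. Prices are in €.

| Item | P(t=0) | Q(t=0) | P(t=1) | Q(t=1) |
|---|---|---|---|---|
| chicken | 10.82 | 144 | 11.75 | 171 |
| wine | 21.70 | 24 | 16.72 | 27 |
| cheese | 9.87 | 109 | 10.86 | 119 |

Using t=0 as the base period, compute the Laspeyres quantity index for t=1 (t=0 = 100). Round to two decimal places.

Laspeyres quantity index uses base-period prices as weights.
ΣP(t=0)·Q(t=1) = 10.82×171 + 21.70×27 + 9.87×119 = 1850.22 + 585.9 + 1174.53 = 3610.65
ΣP(t=0)·Q(t=0) = 10.82×144 + 21.70×24 + 9.87×109 = 1558.08 + 520.8 + 1075.83 = 3154.71
Index = 3610.65 / 3154.71 × 100 = 114.4527

114.45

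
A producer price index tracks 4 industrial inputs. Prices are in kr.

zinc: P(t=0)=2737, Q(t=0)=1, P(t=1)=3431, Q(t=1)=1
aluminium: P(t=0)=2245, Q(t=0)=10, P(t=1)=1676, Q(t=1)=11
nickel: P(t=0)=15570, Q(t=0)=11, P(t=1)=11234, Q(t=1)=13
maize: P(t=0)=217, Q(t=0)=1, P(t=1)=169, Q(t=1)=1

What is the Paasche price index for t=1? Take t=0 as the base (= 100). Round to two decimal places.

73.06

Paasche price index uses current-period quantities as weights.
ΣP(t=1)·Q(t=1) = 3431×1 + 1676×11 + 11234×13 + 169×1 = 3431 + 18436 + 146042 + 169 = 168078
ΣP(t=0)·Q(t=1) = 2737×1 + 2245×11 + 15570×13 + 217×1 = 2737 + 24695 + 202410 + 217 = 230059
Index = 168078 / 230059 × 100 = 73.0587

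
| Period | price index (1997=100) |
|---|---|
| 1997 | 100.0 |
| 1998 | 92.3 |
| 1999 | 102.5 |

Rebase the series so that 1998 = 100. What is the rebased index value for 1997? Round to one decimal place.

Rebased(1997) = 100.0 / 92.3 × 100 = 108.3424

108.3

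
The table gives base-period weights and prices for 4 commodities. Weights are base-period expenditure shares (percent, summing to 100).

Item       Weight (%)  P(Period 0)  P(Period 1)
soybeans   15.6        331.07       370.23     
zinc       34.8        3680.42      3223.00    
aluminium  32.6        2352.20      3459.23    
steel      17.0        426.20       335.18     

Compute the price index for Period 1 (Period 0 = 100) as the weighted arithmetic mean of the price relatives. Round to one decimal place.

soybeans: 15.6 × (370.23/331.07) = 15.6 × 1.118283 = 17.4452
zinc: 34.8 × (3223.00/3680.42) = 34.8 × 0.875715 = 30.4749
aluminium: 32.6 × (3459.23/2352.20) = 32.6 × 1.470636 = 47.9427
steel: 17.0 × (335.18/426.20) = 17.0 × 0.786438 = 13.3695
Index = Σ wᵢ·(p₁ᵢ/p₀ᵢ) = 17.4452 + 30.4749 + 47.9427 + 13.3695 = 109.2323

109.2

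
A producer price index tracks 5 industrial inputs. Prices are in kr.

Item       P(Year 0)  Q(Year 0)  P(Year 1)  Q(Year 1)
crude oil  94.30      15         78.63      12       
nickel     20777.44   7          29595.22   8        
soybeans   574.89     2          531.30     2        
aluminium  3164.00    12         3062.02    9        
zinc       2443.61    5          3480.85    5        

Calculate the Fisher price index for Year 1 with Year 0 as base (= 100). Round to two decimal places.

134.30

Laspeyres component (base-period weights):
ΣP(Year 1)Q(Year 0) = 78.63×15 + 29595.22×7 + 531.30×2 + 3062.02×12 + 3480.85×5 = 1179.45 + 207166.54 + 1062.6 + 36744.24 + 17404.25 = 263557.08
ΣP(Year 0)Q(Year 0) = 94.30×15 + 20777.44×7 + 574.89×2 + 3164.00×12 + 2443.61×5 = 1414.5 + 145442.08 + 1149.78 + 37968 + 12218.05 = 198192.41
L = 263557.08 / 198192.41 × 100 = 132.9804
Paasche component (current-period weights):
ΣP(Year 1)Q(Year 1) = 78.63×12 + 29595.22×8 + 531.30×2 + 3062.02×9 + 3480.85×5 = 943.56 + 236761.76 + 1062.6 + 27558.18 + 17404.25 = 283730.35
ΣP(Year 0)Q(Year 1) = 94.30×12 + 20777.44×8 + 574.89×2 + 3164.00×9 + 2443.61×5 = 1131.6 + 166219.52 + 1149.78 + 28476 + 12218.05 = 209194.95
P = 283730.35 / 209194.95 × 100 = 135.6296
Fisher = √(L × P) = √(132.9804 × 135.6296) = 134.2985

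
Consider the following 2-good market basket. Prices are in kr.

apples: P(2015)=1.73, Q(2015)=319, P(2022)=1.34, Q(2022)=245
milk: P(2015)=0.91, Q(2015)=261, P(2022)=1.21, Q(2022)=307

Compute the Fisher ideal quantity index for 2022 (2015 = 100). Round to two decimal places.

91.58

Laspeyres component (base-period weights):
ΣP(2015)Q(2022) = 1.73×245 + 0.91×307 = 423.85 + 279.37 = 703.22
ΣP(2015)Q(2015) = 1.73×319 + 0.91×261 = 551.87 + 237.51 = 789.38
L = 703.22 / 789.38 × 100 = 89.0851
Paasche component (current-period weights):
ΣP(2022)Q(2022) = 1.34×245 + 1.21×307 = 328.3 + 371.47 = 699.77
ΣP(2022)Q(2015) = 1.34×319 + 1.21×261 = 427.46 + 315.81 = 743.27
P = 699.77 / 743.27 × 100 = 94.1475
Fisher = √(L × P) = √(89.0851 × 94.1475) = 91.5813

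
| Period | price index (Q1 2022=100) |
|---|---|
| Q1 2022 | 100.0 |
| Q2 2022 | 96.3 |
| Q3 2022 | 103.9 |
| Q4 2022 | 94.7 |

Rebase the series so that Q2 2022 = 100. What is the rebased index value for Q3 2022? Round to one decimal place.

107.9

Rebased(Q3 2022) = 103.9 / 96.3 × 100 = 107.8920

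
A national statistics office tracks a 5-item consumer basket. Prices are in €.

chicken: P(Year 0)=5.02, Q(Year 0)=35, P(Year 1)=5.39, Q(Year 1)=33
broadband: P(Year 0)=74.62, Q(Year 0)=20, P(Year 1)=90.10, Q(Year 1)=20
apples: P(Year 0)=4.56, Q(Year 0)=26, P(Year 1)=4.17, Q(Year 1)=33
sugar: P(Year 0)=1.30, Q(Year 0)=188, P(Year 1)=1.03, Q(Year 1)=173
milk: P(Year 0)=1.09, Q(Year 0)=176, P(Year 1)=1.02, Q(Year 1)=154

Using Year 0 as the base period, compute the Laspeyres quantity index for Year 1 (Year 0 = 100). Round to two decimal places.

Laspeyres quantity index uses base-period prices as weights.
ΣP(Year 0)·Q(Year 1) = 5.02×33 + 74.62×20 + 4.56×33 + 1.30×173 + 1.09×154 = 165.66 + 1492.4 + 150.48 + 224.9 + 167.86 = 2201.3
ΣP(Year 0)·Q(Year 0) = 5.02×35 + 74.62×20 + 4.56×26 + 1.30×188 + 1.09×176 = 175.7 + 1492.4 + 118.56 + 244.4 + 191.84 = 2222.9
Index = 2201.3 / 2222.9 × 100 = 99.0283

99.03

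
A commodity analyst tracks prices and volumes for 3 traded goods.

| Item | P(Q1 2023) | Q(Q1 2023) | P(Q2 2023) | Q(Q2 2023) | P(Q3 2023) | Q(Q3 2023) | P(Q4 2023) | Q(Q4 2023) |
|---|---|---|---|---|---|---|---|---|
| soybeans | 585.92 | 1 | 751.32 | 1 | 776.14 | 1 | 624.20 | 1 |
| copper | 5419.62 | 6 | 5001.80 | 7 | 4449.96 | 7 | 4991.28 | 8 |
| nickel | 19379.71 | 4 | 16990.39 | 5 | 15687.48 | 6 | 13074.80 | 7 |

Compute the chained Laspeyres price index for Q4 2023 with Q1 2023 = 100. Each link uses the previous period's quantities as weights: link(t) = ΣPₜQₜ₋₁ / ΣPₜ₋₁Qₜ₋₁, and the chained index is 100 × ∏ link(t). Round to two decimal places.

Link Q1 2023→Q2 2023:
ΣP(Q2 2023)Q(Q1 2023) = 751.32×1 + 5001.80×6 + 16990.39×4 = 751.32 + 30010.8 + 67961.56 = 98723.68
ΣP(Q1 2023)Q(Q1 2023) = 585.92×1 + 5419.62×6 + 19379.71×4 = 585.92 + 32517.72 + 77518.84 = 110622.48
link = 98723.68/110622.48 = 0.892438
Link Q2 2023→Q3 2023:
ΣP(Q3 2023)Q(Q2 2023) = 776.14×1 + 4449.96×7 + 15687.48×5 = 776.14 + 31149.72 + 78437.4 = 110363.26
ΣP(Q2 2023)Q(Q2 2023) = 751.32×1 + 5001.80×7 + 16990.39×5 = 751.32 + 35012.6 + 84951.95 = 120715.87
link = 110363.26/120715.87 = 0.914240
Link Q3 2023→Q4 2023:
ΣP(Q4 2023)Q(Q3 2023) = 624.20×1 + 4991.28×7 + 13074.80×6 = 624.2 + 34938.96 + 78448.8 = 114011.96
ΣP(Q3 2023)Q(Q3 2023) = 776.14×1 + 4449.96×7 + 15687.48×6 = 776.14 + 31149.72 + 94124.88 = 126050.74
link = 114011.96/126050.74 = 0.904493
Chained index = 100 × 0.892438 × 0.914240 × 0.904493 = 73.7977

73.80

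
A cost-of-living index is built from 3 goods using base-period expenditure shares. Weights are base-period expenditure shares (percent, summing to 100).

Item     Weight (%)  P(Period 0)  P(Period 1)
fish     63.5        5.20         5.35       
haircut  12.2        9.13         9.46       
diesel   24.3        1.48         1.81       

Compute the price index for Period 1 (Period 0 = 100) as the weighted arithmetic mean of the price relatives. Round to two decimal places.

107.69

fish: 63.5 × (5.35/5.20) = 63.5 × 1.028846 = 65.3317
haircut: 12.2 × (9.46/9.13) = 12.2 × 1.036145 = 12.6410
diesel: 24.3 × (1.81/1.48) = 24.3 × 1.222973 = 29.7182
Index = Σ wᵢ·(p₁ᵢ/p₀ᵢ) = 65.3317 + 12.6410 + 29.7182 = 107.6909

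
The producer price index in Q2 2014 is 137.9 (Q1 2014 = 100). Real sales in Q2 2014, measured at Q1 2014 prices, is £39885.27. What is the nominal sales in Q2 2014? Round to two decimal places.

55001.79

Nominal = Real × (Index/100) = 39885.27 × (137.9/100)
        = 39885.27 × 1.379 = 55001.7873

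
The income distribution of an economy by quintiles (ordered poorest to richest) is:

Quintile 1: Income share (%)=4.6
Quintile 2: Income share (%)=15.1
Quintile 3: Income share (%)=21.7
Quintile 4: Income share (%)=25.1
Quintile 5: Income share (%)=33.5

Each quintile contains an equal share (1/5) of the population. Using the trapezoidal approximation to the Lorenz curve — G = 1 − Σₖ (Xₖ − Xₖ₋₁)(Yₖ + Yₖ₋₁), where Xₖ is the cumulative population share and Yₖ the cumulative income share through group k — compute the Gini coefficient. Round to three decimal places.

0.271

Cumulative income shares Yₖ: 0.0460, 0.1970, 0.4140, 0.6650, 1.0000
Σ (Xₖ−Xₖ₋₁)(Yₖ+Yₖ₋₁) = (1/5)(0.0460+0.0000) + (1/5)(0.1970+0.0460) + (1/5)(0.4140+0.1970) + (1/5)(0.6650+0.4140) + (1/5)(1.0000+0.6650)
  = 0.0092 + 0.0486 + 0.1222 + 0.2158 + 0.3330 = 0.7288
G = 1 − 0.7288 = 0.2712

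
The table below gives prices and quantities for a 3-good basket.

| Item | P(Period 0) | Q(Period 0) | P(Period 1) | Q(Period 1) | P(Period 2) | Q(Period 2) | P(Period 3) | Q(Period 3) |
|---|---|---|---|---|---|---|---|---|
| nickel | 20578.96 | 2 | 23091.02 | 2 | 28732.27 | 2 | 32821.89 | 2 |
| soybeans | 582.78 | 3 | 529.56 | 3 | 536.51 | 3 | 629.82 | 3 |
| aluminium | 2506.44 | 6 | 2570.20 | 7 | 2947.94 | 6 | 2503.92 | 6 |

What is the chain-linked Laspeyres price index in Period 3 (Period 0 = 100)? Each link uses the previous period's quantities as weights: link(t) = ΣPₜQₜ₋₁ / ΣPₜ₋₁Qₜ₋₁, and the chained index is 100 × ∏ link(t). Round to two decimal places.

142.16

Link Period 0→Period 1:
ΣP(Period 1)Q(Period 0) = 23091.02×2 + 529.56×3 + 2570.20×6 = 46182.04 + 1588.68 + 15421.2 = 63191.92
ΣP(Period 0)Q(Period 0) = 20578.96×2 + 582.78×3 + 2506.44×6 = 41157.92 + 1748.34 + 15038.64 = 57944.9
link = 63191.92/57944.9 = 1.090552
Link Period 1→Period 2:
ΣP(Period 2)Q(Period 1) = 28732.27×2 + 536.51×3 + 2947.94×7 = 57464.54 + 1609.53 + 20635.58 = 79709.65
ΣP(Period 1)Q(Period 1) = 23091.02×2 + 529.56×3 + 2570.20×7 = 46182.04 + 1588.68 + 17991.4 = 65762.12
link = 79709.65/65762.12 = 1.212091
Link Period 2→Period 3:
ΣP(Period 3)Q(Period 2) = 32821.89×2 + 629.82×3 + 2503.92×6 = 65643.78 + 1889.46 + 15023.52 = 82556.76
ΣP(Period 2)Q(Period 2) = 28732.27×2 + 536.51×3 + 2947.94×6 = 57464.54 + 1609.53 + 17687.64 = 76761.71
link = 82556.76/76761.71 = 1.075494
Chained index = 100 × 1.090552 × 1.212091 × 1.075494 = 142.1639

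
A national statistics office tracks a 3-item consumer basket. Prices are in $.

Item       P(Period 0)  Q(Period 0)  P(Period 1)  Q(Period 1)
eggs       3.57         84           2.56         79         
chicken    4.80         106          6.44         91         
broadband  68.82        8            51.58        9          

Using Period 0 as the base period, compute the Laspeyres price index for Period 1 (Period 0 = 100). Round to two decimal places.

Laspeyres price index uses base-period quantities as weights.
ΣP(Period 1)·Q(Period 0) = 2.56×84 + 6.44×106 + 51.58×8 = 215.04 + 682.64 + 412.64 = 1310.32
ΣP(Period 0)·Q(Period 0) = 3.57×84 + 4.80×106 + 68.82×8 = 299.88 + 508.8 + 550.56 = 1359.24
Index = 1310.32 / 1359.24 × 100 = 96.4009

96.40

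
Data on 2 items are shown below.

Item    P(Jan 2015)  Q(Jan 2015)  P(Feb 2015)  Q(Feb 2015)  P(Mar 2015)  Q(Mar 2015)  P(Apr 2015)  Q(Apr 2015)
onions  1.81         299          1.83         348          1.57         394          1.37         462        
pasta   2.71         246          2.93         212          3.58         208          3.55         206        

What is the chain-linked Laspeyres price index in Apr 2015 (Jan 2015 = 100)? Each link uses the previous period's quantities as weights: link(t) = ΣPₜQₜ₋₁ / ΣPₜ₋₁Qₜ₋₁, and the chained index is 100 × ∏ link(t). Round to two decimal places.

Link Jan 2015→Feb 2015:
ΣP(Feb 2015)Q(Jan 2015) = 1.83×299 + 2.93×246 = 547.17 + 720.78 = 1267.95
ΣP(Jan 2015)Q(Jan 2015) = 1.81×299 + 2.71×246 = 541.19 + 666.66 = 1207.85
link = 1267.95/1207.85 = 1.049758
Link Feb 2015→Mar 2015:
ΣP(Mar 2015)Q(Feb 2015) = 1.57×348 + 3.58×212 = 546.36 + 758.96 = 1305.32
ΣP(Feb 2015)Q(Feb 2015) = 1.83×348 + 2.93×212 = 636.84 + 621.16 = 1258
link = 1305.32/1258 = 1.037615
Link Mar 2015→Apr 2015:
ΣP(Apr 2015)Q(Mar 2015) = 1.37×394 + 3.55×208 = 539.78 + 738.4 = 1278.18
ΣP(Mar 2015)Q(Mar 2015) = 1.57×394 + 3.58×208 = 618.58 + 744.64 = 1363.22
link = 1278.18/1363.22 = 0.937618
Chained index = 100 × 1.049758 × 1.037615 × 0.937618 = 102.1296

102.13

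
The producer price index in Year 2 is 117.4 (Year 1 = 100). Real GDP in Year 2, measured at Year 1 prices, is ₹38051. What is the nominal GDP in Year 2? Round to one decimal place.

Nominal = Real × (Index/100) = 38051 × (117.4/100)
        = 38051 × 1.174 = 44671.8740

44671.9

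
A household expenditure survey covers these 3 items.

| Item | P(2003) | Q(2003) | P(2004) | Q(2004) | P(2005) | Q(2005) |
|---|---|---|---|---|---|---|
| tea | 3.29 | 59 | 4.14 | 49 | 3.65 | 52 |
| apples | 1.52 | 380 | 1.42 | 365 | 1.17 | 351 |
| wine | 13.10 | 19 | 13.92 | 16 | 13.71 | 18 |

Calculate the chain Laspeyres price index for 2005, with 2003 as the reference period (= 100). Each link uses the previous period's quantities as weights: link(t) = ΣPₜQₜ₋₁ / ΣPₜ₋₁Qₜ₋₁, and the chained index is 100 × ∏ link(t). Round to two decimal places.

89.81

Link 2003→2004:
ΣP(2004)Q(2003) = 4.14×59 + 1.42×380 + 13.92×19 = 244.26 + 539.6 + 264.48 = 1048.34
ΣP(2003)Q(2003) = 3.29×59 + 1.52×380 + 13.10×19 = 194.11 + 577.6 + 248.9 = 1020.61
link = 1048.34/1020.61 = 1.027170
Link 2004→2005:
ΣP(2005)Q(2004) = 3.65×49 + 1.17×365 + 13.71×16 = 178.85 + 427.05 + 219.36 = 825.26
ΣP(2004)Q(2004) = 4.14×49 + 1.42×365 + 13.92×16 = 202.86 + 518.3 + 222.72 = 943.88
link = 825.26/943.88 = 0.874327
Chained index = 100 × 1.027170 × 0.874327 = 89.8083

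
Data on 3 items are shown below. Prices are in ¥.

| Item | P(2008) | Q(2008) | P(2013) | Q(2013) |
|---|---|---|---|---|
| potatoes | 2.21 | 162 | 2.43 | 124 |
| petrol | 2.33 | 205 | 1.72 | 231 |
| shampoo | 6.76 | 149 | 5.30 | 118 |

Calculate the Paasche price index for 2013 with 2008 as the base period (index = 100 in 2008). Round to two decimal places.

82.24

Paasche price index uses current-period quantities as weights.
ΣP(2013)·Q(2013) = 2.43×124 + 1.72×231 + 5.30×118 = 301.32 + 397.32 + 625.4 = 1324.04
ΣP(2008)·Q(2013) = 2.21×124 + 2.33×231 + 6.76×118 = 274.04 + 538.23 + 797.68 = 1609.95
Index = 1324.04 / 1609.95 × 100 = 82.2411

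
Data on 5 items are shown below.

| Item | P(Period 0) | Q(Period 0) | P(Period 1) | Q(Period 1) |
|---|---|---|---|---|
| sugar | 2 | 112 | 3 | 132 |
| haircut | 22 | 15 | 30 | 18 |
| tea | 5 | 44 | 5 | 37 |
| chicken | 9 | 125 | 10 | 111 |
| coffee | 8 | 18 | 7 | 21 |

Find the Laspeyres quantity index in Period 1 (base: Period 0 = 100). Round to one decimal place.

98.5

Laspeyres quantity index uses base-period prices as weights.
ΣP(Period 0)·Q(Period 1) = 2×132 + 22×18 + 5×37 + 9×111 + 8×21 = 264 + 396 + 185 + 999 + 168 = 2012
ΣP(Period 0)·Q(Period 0) = 2×112 + 22×15 + 5×44 + 9×125 + 8×18 = 224 + 330 + 220 + 1125 + 144 = 2043
Index = 2012 / 2043 × 100 = 98.4826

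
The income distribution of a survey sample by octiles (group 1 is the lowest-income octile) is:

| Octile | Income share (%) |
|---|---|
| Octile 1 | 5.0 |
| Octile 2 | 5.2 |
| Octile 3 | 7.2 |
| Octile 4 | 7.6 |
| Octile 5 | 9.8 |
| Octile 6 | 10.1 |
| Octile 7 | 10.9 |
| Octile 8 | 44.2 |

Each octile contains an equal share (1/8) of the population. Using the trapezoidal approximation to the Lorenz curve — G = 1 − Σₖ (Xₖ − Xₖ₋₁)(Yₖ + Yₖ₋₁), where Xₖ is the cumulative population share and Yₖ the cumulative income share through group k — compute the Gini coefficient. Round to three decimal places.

0.392

Cumulative income shares Yₖ: 0.0500, 0.1020, 0.1740, 0.2500, 0.3480, 0.4490, 0.5580, 1.0000
Σ (Xₖ−Xₖ₋₁)(Yₖ+Yₖ₋₁) = (1/8)(0.0500+0.0000) + (1/8)(0.1020+0.0500) + (1/8)(0.1740+0.1020) + (1/8)(0.2500+0.1740) + (1/8)(0.3480+0.2500) + (1/8)(0.4490+0.3480) + (1/8)(0.5580+0.4490) + (1/8)(1.0000+0.5580)
  = 0.0063 + 0.0190 + 0.0345 + 0.0530 + 0.0747 + 0.0996 + 0.1259 + 0.1947 = 0.6078
G = 1 − 0.6078 = 0.3922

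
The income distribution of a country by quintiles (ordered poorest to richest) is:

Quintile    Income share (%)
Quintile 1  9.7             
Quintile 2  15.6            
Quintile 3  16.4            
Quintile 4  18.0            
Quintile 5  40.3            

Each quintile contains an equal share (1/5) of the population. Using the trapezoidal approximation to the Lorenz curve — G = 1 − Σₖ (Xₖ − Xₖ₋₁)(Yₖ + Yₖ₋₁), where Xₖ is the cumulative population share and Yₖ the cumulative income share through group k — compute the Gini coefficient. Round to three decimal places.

0.254

Cumulative income shares Yₖ: 0.0970, 0.2530, 0.4170, 0.5970, 1.0000
Σ (Xₖ−Xₖ₋₁)(Yₖ+Yₖ₋₁) = (1/5)(0.0970+0.0000) + (1/5)(0.2530+0.0970) + (1/5)(0.4170+0.2530) + (1/5)(0.5970+0.4170) + (1/5)(1.0000+0.5970)
  = 0.0194 + 0.0700 + 0.1340 + 0.2028 + 0.3194 = 0.7456
G = 1 − 0.7456 = 0.2544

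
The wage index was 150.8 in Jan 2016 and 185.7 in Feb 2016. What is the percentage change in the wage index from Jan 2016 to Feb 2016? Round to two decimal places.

23.14%

Change = (185.7 − 150.8) / 150.8 × 100
       = 34.9 / 150.8 × 100 = 23.1432%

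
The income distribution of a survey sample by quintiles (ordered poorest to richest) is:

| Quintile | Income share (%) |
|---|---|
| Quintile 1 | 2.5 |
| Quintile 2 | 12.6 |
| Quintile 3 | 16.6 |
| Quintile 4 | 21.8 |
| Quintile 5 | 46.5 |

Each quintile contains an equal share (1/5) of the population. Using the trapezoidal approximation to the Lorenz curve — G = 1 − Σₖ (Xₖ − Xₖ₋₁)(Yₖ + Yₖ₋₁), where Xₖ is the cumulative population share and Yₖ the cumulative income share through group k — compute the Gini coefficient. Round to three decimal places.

0.389

Cumulative income shares Yₖ: 0.0250, 0.1510, 0.3170, 0.5350, 1.0000
Σ (Xₖ−Xₖ₋₁)(Yₖ+Yₖ₋₁) = (1/5)(0.0250+0.0000) + (1/5)(0.1510+0.0250) + (1/5)(0.3170+0.1510) + (1/5)(0.5350+0.3170) + (1/5)(1.0000+0.5350)
  = 0.0050 + 0.0352 + 0.0936 + 0.1704 + 0.3070 = 0.6112
G = 1 − 0.6112 = 0.3888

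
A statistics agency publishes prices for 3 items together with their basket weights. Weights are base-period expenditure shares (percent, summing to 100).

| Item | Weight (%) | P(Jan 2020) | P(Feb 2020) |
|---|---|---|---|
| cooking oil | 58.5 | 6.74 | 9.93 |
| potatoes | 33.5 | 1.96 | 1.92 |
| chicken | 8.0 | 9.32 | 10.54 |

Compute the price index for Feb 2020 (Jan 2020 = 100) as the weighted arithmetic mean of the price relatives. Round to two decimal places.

128.05

cooking oil: 58.5 × (9.93/6.74) = 58.5 × 1.473294 = 86.1877
potatoes: 33.5 × (1.92/1.96) = 33.5 × 0.979592 = 32.8163
chicken: 8.0 × (10.54/9.32) = 8.0 × 1.130901 = 9.0472
Index = Σ wᵢ·(p₁ᵢ/p₀ᵢ) = 86.1877 + 32.8163 + 9.0472 = 128.0512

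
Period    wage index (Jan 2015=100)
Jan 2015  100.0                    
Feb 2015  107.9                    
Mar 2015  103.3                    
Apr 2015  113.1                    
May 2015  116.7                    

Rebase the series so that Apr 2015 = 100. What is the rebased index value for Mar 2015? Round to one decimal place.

91.3

Rebased(Mar 2015) = 103.3 / 113.1 × 100 = 91.3351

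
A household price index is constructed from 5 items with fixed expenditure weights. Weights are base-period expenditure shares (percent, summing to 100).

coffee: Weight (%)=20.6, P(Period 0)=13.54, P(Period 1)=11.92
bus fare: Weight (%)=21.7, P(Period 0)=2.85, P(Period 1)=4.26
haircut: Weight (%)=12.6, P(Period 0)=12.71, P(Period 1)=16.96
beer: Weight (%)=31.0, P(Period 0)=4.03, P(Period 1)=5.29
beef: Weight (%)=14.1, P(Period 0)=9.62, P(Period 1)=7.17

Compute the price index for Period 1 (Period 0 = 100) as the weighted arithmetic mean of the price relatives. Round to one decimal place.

118.6

coffee: 20.6 × (11.92/13.54) = 20.6 × 0.880355 = 18.1353
bus fare: 21.7 × (4.26/2.85) = 21.7 × 1.494737 = 32.4358
haircut: 12.6 × (16.96/12.71) = 12.6 × 1.334382 = 16.8132
beer: 31.0 × (5.29/4.03) = 31.0 × 1.312655 = 40.6923
beef: 14.1 × (7.17/9.62) = 14.1 × 0.745322 = 10.5090
Index = Σ wᵢ·(p₁ᵢ/p₀ᵢ) = 18.1353 + 32.4358 + 16.8132 + 40.6923 + 10.5090 = 118.5857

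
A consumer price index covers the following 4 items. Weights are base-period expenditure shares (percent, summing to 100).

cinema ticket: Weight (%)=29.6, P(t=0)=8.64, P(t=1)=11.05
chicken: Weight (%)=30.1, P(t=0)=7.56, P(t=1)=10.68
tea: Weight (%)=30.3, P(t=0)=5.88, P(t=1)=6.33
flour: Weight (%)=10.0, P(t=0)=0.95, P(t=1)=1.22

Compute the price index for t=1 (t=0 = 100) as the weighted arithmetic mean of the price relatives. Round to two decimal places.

cinema ticket: 29.6 × (11.05/8.64) = 29.6 × 1.278935 = 37.8565
chicken: 30.1 × (10.68/7.56) = 30.1 × 1.412698 = 42.5222
tea: 30.3 × (6.33/5.88) = 30.3 × 1.076531 = 32.6189
flour: 10.0 × (1.22/0.95) = 10.0 × 1.284211 = 12.8421
Index = Σ wᵢ·(p₁ᵢ/p₀ᵢ) = 37.8565 + 42.5222 + 32.6189 + 12.8421 = 125.8397

125.84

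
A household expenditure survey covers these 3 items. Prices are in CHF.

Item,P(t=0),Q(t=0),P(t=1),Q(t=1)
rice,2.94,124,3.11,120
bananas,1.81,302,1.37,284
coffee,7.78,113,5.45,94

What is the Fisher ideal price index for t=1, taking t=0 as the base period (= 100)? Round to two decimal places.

79.40

Laspeyres component (base-period weights):
ΣP(t=1)Q(t=0) = 3.11×124 + 1.37×302 + 5.45×113 = 385.64 + 413.74 + 615.85 = 1415.23
ΣP(t=0)Q(t=0) = 2.94×124 + 1.81×302 + 7.78×113 = 364.56 + 546.62 + 879.14 = 1790.32
L = 1415.23 / 1790.32 × 100 = 79.0490
Paasche component (current-period weights):
ΣP(t=1)Q(t=1) = 3.11×120 + 1.37×284 + 5.45×94 = 373.2 + 389.08 + 512.3 = 1274.58
ΣP(t=0)Q(t=1) = 2.94×120 + 1.81×284 + 7.78×94 = 352.8 + 514.04 + 731.32 = 1598.16
P = 1274.58 / 1598.16 × 100 = 79.7530
Fisher = √(L × P) = √(79.0490 × 79.7530) = 79.4002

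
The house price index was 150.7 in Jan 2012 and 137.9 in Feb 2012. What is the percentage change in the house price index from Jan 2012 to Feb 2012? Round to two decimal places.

Change = (137.9 − 150.7) / 150.7 × 100
       = -12.8 / 150.7 × 100 = -8.4937%

-8.49%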